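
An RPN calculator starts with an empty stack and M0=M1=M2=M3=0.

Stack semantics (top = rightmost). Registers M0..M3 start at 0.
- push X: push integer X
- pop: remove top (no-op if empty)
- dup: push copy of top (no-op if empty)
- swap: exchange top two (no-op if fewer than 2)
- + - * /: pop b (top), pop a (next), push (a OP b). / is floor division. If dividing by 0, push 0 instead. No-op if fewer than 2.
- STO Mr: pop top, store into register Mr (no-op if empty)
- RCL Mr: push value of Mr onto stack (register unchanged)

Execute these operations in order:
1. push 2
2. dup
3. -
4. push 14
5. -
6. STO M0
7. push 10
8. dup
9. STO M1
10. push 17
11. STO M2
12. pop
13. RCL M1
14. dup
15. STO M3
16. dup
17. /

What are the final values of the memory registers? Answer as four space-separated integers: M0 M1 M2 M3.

After op 1 (push 2): stack=[2] mem=[0,0,0,0]
After op 2 (dup): stack=[2,2] mem=[0,0,0,0]
After op 3 (-): stack=[0] mem=[0,0,0,0]
After op 4 (push 14): stack=[0,14] mem=[0,0,0,0]
After op 5 (-): stack=[-14] mem=[0,0,0,0]
After op 6 (STO M0): stack=[empty] mem=[-14,0,0,0]
After op 7 (push 10): stack=[10] mem=[-14,0,0,0]
After op 8 (dup): stack=[10,10] mem=[-14,0,0,0]
After op 9 (STO M1): stack=[10] mem=[-14,10,0,0]
After op 10 (push 17): stack=[10,17] mem=[-14,10,0,0]
After op 11 (STO M2): stack=[10] mem=[-14,10,17,0]
After op 12 (pop): stack=[empty] mem=[-14,10,17,0]
After op 13 (RCL M1): stack=[10] mem=[-14,10,17,0]
After op 14 (dup): stack=[10,10] mem=[-14,10,17,0]
After op 15 (STO M3): stack=[10] mem=[-14,10,17,10]
After op 16 (dup): stack=[10,10] mem=[-14,10,17,10]
After op 17 (/): stack=[1] mem=[-14,10,17,10]

Answer: -14 10 17 10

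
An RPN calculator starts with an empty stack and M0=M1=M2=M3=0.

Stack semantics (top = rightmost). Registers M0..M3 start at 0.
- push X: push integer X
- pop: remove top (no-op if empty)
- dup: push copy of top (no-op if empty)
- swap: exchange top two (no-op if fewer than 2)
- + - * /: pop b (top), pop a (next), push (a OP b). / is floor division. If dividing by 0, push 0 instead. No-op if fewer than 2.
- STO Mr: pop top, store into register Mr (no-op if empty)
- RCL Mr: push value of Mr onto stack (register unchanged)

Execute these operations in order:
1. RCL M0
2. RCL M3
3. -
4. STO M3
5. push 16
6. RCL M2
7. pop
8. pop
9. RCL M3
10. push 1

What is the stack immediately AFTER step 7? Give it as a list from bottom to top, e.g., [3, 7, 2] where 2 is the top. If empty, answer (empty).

After op 1 (RCL M0): stack=[0] mem=[0,0,0,0]
After op 2 (RCL M3): stack=[0,0] mem=[0,0,0,0]
After op 3 (-): stack=[0] mem=[0,0,0,0]
After op 4 (STO M3): stack=[empty] mem=[0,0,0,0]
After op 5 (push 16): stack=[16] mem=[0,0,0,0]
After op 6 (RCL M2): stack=[16,0] mem=[0,0,0,0]
After op 7 (pop): stack=[16] mem=[0,0,0,0]

[16]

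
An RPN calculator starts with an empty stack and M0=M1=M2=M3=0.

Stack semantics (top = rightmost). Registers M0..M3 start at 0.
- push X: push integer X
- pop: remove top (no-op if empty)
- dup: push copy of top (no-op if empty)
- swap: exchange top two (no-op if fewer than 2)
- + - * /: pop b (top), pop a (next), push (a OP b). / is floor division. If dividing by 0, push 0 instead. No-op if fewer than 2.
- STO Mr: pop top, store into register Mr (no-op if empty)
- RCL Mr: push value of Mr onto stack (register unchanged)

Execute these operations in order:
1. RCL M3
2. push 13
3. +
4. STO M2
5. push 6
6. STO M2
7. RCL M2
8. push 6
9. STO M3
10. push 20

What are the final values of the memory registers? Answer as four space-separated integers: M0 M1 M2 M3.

Answer: 0 0 6 6

Derivation:
After op 1 (RCL M3): stack=[0] mem=[0,0,0,0]
After op 2 (push 13): stack=[0,13] mem=[0,0,0,0]
After op 3 (+): stack=[13] mem=[0,0,0,0]
After op 4 (STO M2): stack=[empty] mem=[0,0,13,0]
After op 5 (push 6): stack=[6] mem=[0,0,13,0]
After op 6 (STO M2): stack=[empty] mem=[0,0,6,0]
After op 7 (RCL M2): stack=[6] mem=[0,0,6,0]
After op 8 (push 6): stack=[6,6] mem=[0,0,6,0]
After op 9 (STO M3): stack=[6] mem=[0,0,6,6]
After op 10 (push 20): stack=[6,20] mem=[0,0,6,6]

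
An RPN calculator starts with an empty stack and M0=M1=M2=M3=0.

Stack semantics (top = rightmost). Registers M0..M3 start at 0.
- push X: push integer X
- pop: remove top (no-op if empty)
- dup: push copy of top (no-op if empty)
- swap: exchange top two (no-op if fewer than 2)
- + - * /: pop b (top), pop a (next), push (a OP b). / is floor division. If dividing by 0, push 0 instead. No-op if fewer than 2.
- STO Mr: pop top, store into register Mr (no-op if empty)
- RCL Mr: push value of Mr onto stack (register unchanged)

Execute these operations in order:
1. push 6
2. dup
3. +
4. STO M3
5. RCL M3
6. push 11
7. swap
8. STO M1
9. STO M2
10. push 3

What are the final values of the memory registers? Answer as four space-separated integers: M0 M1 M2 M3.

After op 1 (push 6): stack=[6] mem=[0,0,0,0]
After op 2 (dup): stack=[6,6] mem=[0,0,0,0]
After op 3 (+): stack=[12] mem=[0,0,0,0]
After op 4 (STO M3): stack=[empty] mem=[0,0,0,12]
After op 5 (RCL M3): stack=[12] mem=[0,0,0,12]
After op 6 (push 11): stack=[12,11] mem=[0,0,0,12]
After op 7 (swap): stack=[11,12] mem=[0,0,0,12]
After op 8 (STO M1): stack=[11] mem=[0,12,0,12]
After op 9 (STO M2): stack=[empty] mem=[0,12,11,12]
After op 10 (push 3): stack=[3] mem=[0,12,11,12]

Answer: 0 12 11 12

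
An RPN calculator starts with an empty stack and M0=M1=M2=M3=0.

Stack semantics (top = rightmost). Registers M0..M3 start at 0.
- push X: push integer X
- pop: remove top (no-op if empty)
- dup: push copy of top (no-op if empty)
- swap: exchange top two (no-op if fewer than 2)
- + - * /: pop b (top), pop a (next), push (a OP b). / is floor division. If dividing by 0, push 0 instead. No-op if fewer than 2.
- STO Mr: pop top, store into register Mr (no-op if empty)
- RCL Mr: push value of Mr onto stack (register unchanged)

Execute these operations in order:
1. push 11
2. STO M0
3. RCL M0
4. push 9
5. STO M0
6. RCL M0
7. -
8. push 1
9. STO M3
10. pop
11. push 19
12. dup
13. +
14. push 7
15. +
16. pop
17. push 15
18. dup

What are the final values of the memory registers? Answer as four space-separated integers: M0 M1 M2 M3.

Answer: 9 0 0 1

Derivation:
After op 1 (push 11): stack=[11] mem=[0,0,0,0]
After op 2 (STO M0): stack=[empty] mem=[11,0,0,0]
After op 3 (RCL M0): stack=[11] mem=[11,0,0,0]
After op 4 (push 9): stack=[11,9] mem=[11,0,0,0]
After op 5 (STO M0): stack=[11] mem=[9,0,0,0]
After op 6 (RCL M0): stack=[11,9] mem=[9,0,0,0]
After op 7 (-): stack=[2] mem=[9,0,0,0]
After op 8 (push 1): stack=[2,1] mem=[9,0,0,0]
After op 9 (STO M3): stack=[2] mem=[9,0,0,1]
After op 10 (pop): stack=[empty] mem=[9,0,0,1]
After op 11 (push 19): stack=[19] mem=[9,0,0,1]
After op 12 (dup): stack=[19,19] mem=[9,0,0,1]
After op 13 (+): stack=[38] mem=[9,0,0,1]
After op 14 (push 7): stack=[38,7] mem=[9,0,0,1]
After op 15 (+): stack=[45] mem=[9,0,0,1]
After op 16 (pop): stack=[empty] mem=[9,0,0,1]
After op 17 (push 15): stack=[15] mem=[9,0,0,1]
After op 18 (dup): stack=[15,15] mem=[9,0,0,1]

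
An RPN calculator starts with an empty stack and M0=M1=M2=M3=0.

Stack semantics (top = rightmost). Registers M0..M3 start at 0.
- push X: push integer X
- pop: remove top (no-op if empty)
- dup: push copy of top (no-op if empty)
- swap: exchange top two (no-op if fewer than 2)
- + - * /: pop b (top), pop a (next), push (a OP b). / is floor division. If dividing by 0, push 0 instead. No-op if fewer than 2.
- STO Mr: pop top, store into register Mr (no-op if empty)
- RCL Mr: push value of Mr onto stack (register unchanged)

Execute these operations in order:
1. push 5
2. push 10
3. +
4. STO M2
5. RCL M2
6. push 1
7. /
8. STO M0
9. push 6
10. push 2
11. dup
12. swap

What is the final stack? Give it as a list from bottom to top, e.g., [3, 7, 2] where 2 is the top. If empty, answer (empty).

Answer: [6, 2, 2]

Derivation:
After op 1 (push 5): stack=[5] mem=[0,0,0,0]
After op 2 (push 10): stack=[5,10] mem=[0,0,0,0]
After op 3 (+): stack=[15] mem=[0,0,0,0]
After op 4 (STO M2): stack=[empty] mem=[0,0,15,0]
After op 5 (RCL M2): stack=[15] mem=[0,0,15,0]
After op 6 (push 1): stack=[15,1] mem=[0,0,15,0]
After op 7 (/): stack=[15] mem=[0,0,15,0]
After op 8 (STO M0): stack=[empty] mem=[15,0,15,0]
After op 9 (push 6): stack=[6] mem=[15,0,15,0]
After op 10 (push 2): stack=[6,2] mem=[15,0,15,0]
After op 11 (dup): stack=[6,2,2] mem=[15,0,15,0]
After op 12 (swap): stack=[6,2,2] mem=[15,0,15,0]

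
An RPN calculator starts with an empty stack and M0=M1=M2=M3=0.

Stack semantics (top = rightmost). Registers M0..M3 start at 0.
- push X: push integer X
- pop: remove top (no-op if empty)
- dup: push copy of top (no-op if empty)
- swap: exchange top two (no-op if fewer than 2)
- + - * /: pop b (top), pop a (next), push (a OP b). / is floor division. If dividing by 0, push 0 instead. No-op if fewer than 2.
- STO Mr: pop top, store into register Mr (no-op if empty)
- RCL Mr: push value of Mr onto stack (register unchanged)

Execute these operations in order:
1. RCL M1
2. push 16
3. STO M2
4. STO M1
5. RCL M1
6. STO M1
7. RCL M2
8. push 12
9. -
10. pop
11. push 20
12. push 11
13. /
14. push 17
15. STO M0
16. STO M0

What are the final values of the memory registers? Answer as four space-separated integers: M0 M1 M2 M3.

After op 1 (RCL M1): stack=[0] mem=[0,0,0,0]
After op 2 (push 16): stack=[0,16] mem=[0,0,0,0]
After op 3 (STO M2): stack=[0] mem=[0,0,16,0]
After op 4 (STO M1): stack=[empty] mem=[0,0,16,0]
After op 5 (RCL M1): stack=[0] mem=[0,0,16,0]
After op 6 (STO M1): stack=[empty] mem=[0,0,16,0]
After op 7 (RCL M2): stack=[16] mem=[0,0,16,0]
After op 8 (push 12): stack=[16,12] mem=[0,0,16,0]
After op 9 (-): stack=[4] mem=[0,0,16,0]
After op 10 (pop): stack=[empty] mem=[0,0,16,0]
After op 11 (push 20): stack=[20] mem=[0,0,16,0]
After op 12 (push 11): stack=[20,11] mem=[0,0,16,0]
After op 13 (/): stack=[1] mem=[0,0,16,0]
After op 14 (push 17): stack=[1,17] mem=[0,0,16,0]
After op 15 (STO M0): stack=[1] mem=[17,0,16,0]
After op 16 (STO M0): stack=[empty] mem=[1,0,16,0]

Answer: 1 0 16 0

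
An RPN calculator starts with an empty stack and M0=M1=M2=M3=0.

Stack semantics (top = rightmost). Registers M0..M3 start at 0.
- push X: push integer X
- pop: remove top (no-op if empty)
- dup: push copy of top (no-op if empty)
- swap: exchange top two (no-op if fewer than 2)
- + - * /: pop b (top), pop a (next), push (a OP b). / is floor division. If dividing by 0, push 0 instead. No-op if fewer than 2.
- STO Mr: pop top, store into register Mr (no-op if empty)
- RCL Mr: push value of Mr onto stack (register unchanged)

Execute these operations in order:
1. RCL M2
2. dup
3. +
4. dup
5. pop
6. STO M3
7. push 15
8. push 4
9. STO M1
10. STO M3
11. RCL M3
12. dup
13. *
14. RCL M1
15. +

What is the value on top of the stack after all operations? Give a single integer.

Answer: 229

Derivation:
After op 1 (RCL M2): stack=[0] mem=[0,0,0,0]
After op 2 (dup): stack=[0,0] mem=[0,0,0,0]
After op 3 (+): stack=[0] mem=[0,0,0,0]
After op 4 (dup): stack=[0,0] mem=[0,0,0,0]
After op 5 (pop): stack=[0] mem=[0,0,0,0]
After op 6 (STO M3): stack=[empty] mem=[0,0,0,0]
After op 7 (push 15): stack=[15] mem=[0,0,0,0]
After op 8 (push 4): stack=[15,4] mem=[0,0,0,0]
After op 9 (STO M1): stack=[15] mem=[0,4,0,0]
After op 10 (STO M3): stack=[empty] mem=[0,4,0,15]
After op 11 (RCL M3): stack=[15] mem=[0,4,0,15]
After op 12 (dup): stack=[15,15] mem=[0,4,0,15]
After op 13 (*): stack=[225] mem=[0,4,0,15]
After op 14 (RCL M1): stack=[225,4] mem=[0,4,0,15]
After op 15 (+): stack=[229] mem=[0,4,0,15]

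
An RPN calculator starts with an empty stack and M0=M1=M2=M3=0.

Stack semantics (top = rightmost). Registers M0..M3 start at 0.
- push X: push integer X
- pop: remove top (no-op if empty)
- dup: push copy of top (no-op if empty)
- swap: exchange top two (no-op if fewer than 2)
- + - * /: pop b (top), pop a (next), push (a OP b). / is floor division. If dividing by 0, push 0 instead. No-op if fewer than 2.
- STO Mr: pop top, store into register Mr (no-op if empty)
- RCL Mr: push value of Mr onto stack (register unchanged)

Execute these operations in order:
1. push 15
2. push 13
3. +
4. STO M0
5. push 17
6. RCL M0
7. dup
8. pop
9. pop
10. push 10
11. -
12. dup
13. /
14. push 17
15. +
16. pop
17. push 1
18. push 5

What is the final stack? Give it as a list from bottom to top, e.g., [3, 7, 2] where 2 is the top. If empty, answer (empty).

Answer: [1, 5]

Derivation:
After op 1 (push 15): stack=[15] mem=[0,0,0,0]
After op 2 (push 13): stack=[15,13] mem=[0,0,0,0]
After op 3 (+): stack=[28] mem=[0,0,0,0]
After op 4 (STO M0): stack=[empty] mem=[28,0,0,0]
After op 5 (push 17): stack=[17] mem=[28,0,0,0]
After op 6 (RCL M0): stack=[17,28] mem=[28,0,0,0]
After op 7 (dup): stack=[17,28,28] mem=[28,0,0,0]
After op 8 (pop): stack=[17,28] mem=[28,0,0,0]
After op 9 (pop): stack=[17] mem=[28,0,0,0]
After op 10 (push 10): stack=[17,10] mem=[28,0,0,0]
After op 11 (-): stack=[7] mem=[28,0,0,0]
After op 12 (dup): stack=[7,7] mem=[28,0,0,0]
After op 13 (/): stack=[1] mem=[28,0,0,0]
After op 14 (push 17): stack=[1,17] mem=[28,0,0,0]
After op 15 (+): stack=[18] mem=[28,0,0,0]
After op 16 (pop): stack=[empty] mem=[28,0,0,0]
After op 17 (push 1): stack=[1] mem=[28,0,0,0]
After op 18 (push 5): stack=[1,5] mem=[28,0,0,0]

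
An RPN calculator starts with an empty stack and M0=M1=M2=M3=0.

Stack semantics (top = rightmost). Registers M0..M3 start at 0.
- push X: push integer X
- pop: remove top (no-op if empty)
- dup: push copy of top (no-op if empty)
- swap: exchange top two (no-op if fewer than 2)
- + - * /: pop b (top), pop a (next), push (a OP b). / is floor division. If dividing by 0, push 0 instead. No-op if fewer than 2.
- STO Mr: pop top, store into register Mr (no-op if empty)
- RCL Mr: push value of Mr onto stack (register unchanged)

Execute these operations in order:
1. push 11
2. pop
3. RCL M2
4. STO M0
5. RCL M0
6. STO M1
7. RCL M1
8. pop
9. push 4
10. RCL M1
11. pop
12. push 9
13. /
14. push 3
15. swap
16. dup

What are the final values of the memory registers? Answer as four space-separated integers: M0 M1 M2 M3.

Answer: 0 0 0 0

Derivation:
After op 1 (push 11): stack=[11] mem=[0,0,0,0]
After op 2 (pop): stack=[empty] mem=[0,0,0,0]
After op 3 (RCL M2): stack=[0] mem=[0,0,0,0]
After op 4 (STO M0): stack=[empty] mem=[0,0,0,0]
After op 5 (RCL M0): stack=[0] mem=[0,0,0,0]
After op 6 (STO M1): stack=[empty] mem=[0,0,0,0]
After op 7 (RCL M1): stack=[0] mem=[0,0,0,0]
After op 8 (pop): stack=[empty] mem=[0,0,0,0]
After op 9 (push 4): stack=[4] mem=[0,0,0,0]
After op 10 (RCL M1): stack=[4,0] mem=[0,0,0,0]
After op 11 (pop): stack=[4] mem=[0,0,0,0]
After op 12 (push 9): stack=[4,9] mem=[0,0,0,0]
After op 13 (/): stack=[0] mem=[0,0,0,0]
After op 14 (push 3): stack=[0,3] mem=[0,0,0,0]
After op 15 (swap): stack=[3,0] mem=[0,0,0,0]
After op 16 (dup): stack=[3,0,0] mem=[0,0,0,0]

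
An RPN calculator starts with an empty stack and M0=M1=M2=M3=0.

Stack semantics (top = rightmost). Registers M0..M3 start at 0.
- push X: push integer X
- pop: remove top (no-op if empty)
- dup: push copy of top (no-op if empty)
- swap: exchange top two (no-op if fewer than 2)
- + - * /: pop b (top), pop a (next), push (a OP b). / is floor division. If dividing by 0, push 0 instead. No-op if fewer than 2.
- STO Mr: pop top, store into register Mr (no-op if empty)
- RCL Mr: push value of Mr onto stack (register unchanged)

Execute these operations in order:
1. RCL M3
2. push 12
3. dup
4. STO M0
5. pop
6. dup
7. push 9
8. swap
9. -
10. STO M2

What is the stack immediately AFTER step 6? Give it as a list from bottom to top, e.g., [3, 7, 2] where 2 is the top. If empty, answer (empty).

After op 1 (RCL M3): stack=[0] mem=[0,0,0,0]
After op 2 (push 12): stack=[0,12] mem=[0,0,0,0]
After op 3 (dup): stack=[0,12,12] mem=[0,0,0,0]
After op 4 (STO M0): stack=[0,12] mem=[12,0,0,0]
After op 5 (pop): stack=[0] mem=[12,0,0,0]
After op 6 (dup): stack=[0,0] mem=[12,0,0,0]

[0, 0]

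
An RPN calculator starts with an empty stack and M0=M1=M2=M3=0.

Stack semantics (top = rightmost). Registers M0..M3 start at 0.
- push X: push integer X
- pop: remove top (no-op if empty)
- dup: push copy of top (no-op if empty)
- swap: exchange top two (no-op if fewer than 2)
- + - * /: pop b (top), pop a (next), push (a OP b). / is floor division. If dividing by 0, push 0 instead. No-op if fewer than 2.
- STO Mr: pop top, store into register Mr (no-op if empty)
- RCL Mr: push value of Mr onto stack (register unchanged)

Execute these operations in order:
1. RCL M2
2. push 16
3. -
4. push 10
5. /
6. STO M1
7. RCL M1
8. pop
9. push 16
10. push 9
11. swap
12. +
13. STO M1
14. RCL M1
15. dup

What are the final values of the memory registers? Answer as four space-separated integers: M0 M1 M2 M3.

Answer: 0 25 0 0

Derivation:
After op 1 (RCL M2): stack=[0] mem=[0,0,0,0]
After op 2 (push 16): stack=[0,16] mem=[0,0,0,0]
After op 3 (-): stack=[-16] mem=[0,0,0,0]
After op 4 (push 10): stack=[-16,10] mem=[0,0,0,0]
After op 5 (/): stack=[-2] mem=[0,0,0,0]
After op 6 (STO M1): stack=[empty] mem=[0,-2,0,0]
After op 7 (RCL M1): stack=[-2] mem=[0,-2,0,0]
After op 8 (pop): stack=[empty] mem=[0,-2,0,0]
After op 9 (push 16): stack=[16] mem=[0,-2,0,0]
After op 10 (push 9): stack=[16,9] mem=[0,-2,0,0]
After op 11 (swap): stack=[9,16] mem=[0,-2,0,0]
After op 12 (+): stack=[25] mem=[0,-2,0,0]
After op 13 (STO M1): stack=[empty] mem=[0,25,0,0]
After op 14 (RCL M1): stack=[25] mem=[0,25,0,0]
After op 15 (dup): stack=[25,25] mem=[0,25,0,0]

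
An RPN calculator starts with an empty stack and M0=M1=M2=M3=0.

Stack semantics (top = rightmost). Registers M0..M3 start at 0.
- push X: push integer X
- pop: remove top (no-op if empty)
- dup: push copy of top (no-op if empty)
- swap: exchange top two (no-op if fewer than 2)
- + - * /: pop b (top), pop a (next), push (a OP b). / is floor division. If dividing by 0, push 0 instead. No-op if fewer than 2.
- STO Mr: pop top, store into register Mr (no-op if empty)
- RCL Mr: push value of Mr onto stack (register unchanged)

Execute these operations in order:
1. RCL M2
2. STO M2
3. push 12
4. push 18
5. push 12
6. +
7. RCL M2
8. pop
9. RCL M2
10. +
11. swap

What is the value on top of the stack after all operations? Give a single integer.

After op 1 (RCL M2): stack=[0] mem=[0,0,0,0]
After op 2 (STO M2): stack=[empty] mem=[0,0,0,0]
After op 3 (push 12): stack=[12] mem=[0,0,0,0]
After op 4 (push 18): stack=[12,18] mem=[0,0,0,0]
After op 5 (push 12): stack=[12,18,12] mem=[0,0,0,0]
After op 6 (+): stack=[12,30] mem=[0,0,0,0]
After op 7 (RCL M2): stack=[12,30,0] mem=[0,0,0,0]
After op 8 (pop): stack=[12,30] mem=[0,0,0,0]
After op 9 (RCL M2): stack=[12,30,0] mem=[0,0,0,0]
After op 10 (+): stack=[12,30] mem=[0,0,0,0]
After op 11 (swap): stack=[30,12] mem=[0,0,0,0]

Answer: 12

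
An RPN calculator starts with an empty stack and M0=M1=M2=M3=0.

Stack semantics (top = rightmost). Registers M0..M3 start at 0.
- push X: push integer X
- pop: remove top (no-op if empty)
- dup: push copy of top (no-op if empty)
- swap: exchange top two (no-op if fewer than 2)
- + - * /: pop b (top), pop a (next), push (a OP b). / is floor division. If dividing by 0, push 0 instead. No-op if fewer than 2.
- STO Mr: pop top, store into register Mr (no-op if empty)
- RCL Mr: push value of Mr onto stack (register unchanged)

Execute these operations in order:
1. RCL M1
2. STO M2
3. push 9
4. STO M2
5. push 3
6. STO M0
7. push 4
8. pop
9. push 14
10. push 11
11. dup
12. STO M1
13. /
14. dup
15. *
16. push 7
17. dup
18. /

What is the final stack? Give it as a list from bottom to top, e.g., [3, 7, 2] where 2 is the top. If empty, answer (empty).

Answer: [1, 1]

Derivation:
After op 1 (RCL M1): stack=[0] mem=[0,0,0,0]
After op 2 (STO M2): stack=[empty] mem=[0,0,0,0]
After op 3 (push 9): stack=[9] mem=[0,0,0,0]
After op 4 (STO M2): stack=[empty] mem=[0,0,9,0]
After op 5 (push 3): stack=[3] mem=[0,0,9,0]
After op 6 (STO M0): stack=[empty] mem=[3,0,9,0]
After op 7 (push 4): stack=[4] mem=[3,0,9,0]
After op 8 (pop): stack=[empty] mem=[3,0,9,0]
After op 9 (push 14): stack=[14] mem=[3,0,9,0]
After op 10 (push 11): stack=[14,11] mem=[3,0,9,0]
After op 11 (dup): stack=[14,11,11] mem=[3,0,9,0]
After op 12 (STO M1): stack=[14,11] mem=[3,11,9,0]
After op 13 (/): stack=[1] mem=[3,11,9,0]
After op 14 (dup): stack=[1,1] mem=[3,11,9,0]
After op 15 (*): stack=[1] mem=[3,11,9,0]
After op 16 (push 7): stack=[1,7] mem=[3,11,9,0]
After op 17 (dup): stack=[1,7,7] mem=[3,11,9,0]
After op 18 (/): stack=[1,1] mem=[3,11,9,0]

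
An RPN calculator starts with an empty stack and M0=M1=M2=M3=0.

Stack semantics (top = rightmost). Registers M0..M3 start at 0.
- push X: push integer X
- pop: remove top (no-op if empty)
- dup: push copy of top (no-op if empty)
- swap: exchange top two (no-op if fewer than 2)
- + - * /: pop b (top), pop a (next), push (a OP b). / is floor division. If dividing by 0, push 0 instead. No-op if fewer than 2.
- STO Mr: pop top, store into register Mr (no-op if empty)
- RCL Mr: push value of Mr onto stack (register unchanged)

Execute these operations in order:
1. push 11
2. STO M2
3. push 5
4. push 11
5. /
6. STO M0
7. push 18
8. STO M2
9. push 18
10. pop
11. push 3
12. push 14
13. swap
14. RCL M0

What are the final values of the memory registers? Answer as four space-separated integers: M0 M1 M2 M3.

Answer: 0 0 18 0

Derivation:
After op 1 (push 11): stack=[11] mem=[0,0,0,0]
After op 2 (STO M2): stack=[empty] mem=[0,0,11,0]
After op 3 (push 5): stack=[5] mem=[0,0,11,0]
After op 4 (push 11): stack=[5,11] mem=[0,0,11,0]
After op 5 (/): stack=[0] mem=[0,0,11,0]
After op 6 (STO M0): stack=[empty] mem=[0,0,11,0]
After op 7 (push 18): stack=[18] mem=[0,0,11,0]
After op 8 (STO M2): stack=[empty] mem=[0,0,18,0]
After op 9 (push 18): stack=[18] mem=[0,0,18,0]
After op 10 (pop): stack=[empty] mem=[0,0,18,0]
After op 11 (push 3): stack=[3] mem=[0,0,18,0]
After op 12 (push 14): stack=[3,14] mem=[0,0,18,0]
After op 13 (swap): stack=[14,3] mem=[0,0,18,0]
After op 14 (RCL M0): stack=[14,3,0] mem=[0,0,18,0]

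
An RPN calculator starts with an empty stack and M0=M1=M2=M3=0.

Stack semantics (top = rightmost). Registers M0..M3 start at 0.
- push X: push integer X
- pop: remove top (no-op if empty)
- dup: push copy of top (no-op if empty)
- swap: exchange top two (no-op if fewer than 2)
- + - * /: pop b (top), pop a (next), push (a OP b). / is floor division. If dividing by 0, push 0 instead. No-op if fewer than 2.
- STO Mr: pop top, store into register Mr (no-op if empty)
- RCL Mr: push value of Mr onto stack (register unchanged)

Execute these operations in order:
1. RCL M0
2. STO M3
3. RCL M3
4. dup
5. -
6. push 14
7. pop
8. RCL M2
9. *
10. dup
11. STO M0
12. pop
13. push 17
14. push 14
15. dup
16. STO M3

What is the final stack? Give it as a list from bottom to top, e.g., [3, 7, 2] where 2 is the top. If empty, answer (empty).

After op 1 (RCL M0): stack=[0] mem=[0,0,0,0]
After op 2 (STO M3): stack=[empty] mem=[0,0,0,0]
After op 3 (RCL M3): stack=[0] mem=[0,0,0,0]
After op 4 (dup): stack=[0,0] mem=[0,0,0,0]
After op 5 (-): stack=[0] mem=[0,0,0,0]
After op 6 (push 14): stack=[0,14] mem=[0,0,0,0]
After op 7 (pop): stack=[0] mem=[0,0,0,0]
After op 8 (RCL M2): stack=[0,0] mem=[0,0,0,0]
After op 9 (*): stack=[0] mem=[0,0,0,0]
After op 10 (dup): stack=[0,0] mem=[0,0,0,0]
After op 11 (STO M0): stack=[0] mem=[0,0,0,0]
After op 12 (pop): stack=[empty] mem=[0,0,0,0]
After op 13 (push 17): stack=[17] mem=[0,0,0,0]
After op 14 (push 14): stack=[17,14] mem=[0,0,0,0]
After op 15 (dup): stack=[17,14,14] mem=[0,0,0,0]
After op 16 (STO M3): stack=[17,14] mem=[0,0,0,14]

Answer: [17, 14]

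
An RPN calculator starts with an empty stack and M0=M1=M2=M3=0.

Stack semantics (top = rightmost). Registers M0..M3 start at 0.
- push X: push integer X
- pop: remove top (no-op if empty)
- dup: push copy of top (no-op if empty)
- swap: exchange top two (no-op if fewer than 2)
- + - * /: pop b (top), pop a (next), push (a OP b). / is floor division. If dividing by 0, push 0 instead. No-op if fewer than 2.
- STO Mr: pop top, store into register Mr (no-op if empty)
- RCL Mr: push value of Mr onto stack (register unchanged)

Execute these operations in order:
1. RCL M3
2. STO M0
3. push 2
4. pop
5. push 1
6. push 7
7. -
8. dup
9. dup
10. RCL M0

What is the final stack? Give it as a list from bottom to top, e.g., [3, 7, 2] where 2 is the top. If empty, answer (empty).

After op 1 (RCL M3): stack=[0] mem=[0,0,0,0]
After op 2 (STO M0): stack=[empty] mem=[0,0,0,0]
After op 3 (push 2): stack=[2] mem=[0,0,0,0]
After op 4 (pop): stack=[empty] mem=[0,0,0,0]
After op 5 (push 1): stack=[1] mem=[0,0,0,0]
After op 6 (push 7): stack=[1,7] mem=[0,0,0,0]
After op 7 (-): stack=[-6] mem=[0,0,0,0]
After op 8 (dup): stack=[-6,-6] mem=[0,0,0,0]
After op 9 (dup): stack=[-6,-6,-6] mem=[0,0,0,0]
After op 10 (RCL M0): stack=[-6,-6,-6,0] mem=[0,0,0,0]

Answer: [-6, -6, -6, 0]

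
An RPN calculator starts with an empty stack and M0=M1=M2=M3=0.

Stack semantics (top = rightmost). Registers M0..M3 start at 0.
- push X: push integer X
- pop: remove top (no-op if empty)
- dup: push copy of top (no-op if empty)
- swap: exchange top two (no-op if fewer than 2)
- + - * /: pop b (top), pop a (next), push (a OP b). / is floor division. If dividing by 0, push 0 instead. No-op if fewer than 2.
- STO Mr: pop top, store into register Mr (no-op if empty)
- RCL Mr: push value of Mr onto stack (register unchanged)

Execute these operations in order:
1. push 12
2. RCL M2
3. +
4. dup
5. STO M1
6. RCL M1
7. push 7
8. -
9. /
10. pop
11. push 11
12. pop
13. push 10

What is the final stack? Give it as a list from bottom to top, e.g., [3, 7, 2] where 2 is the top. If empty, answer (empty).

After op 1 (push 12): stack=[12] mem=[0,0,0,0]
After op 2 (RCL M2): stack=[12,0] mem=[0,0,0,0]
After op 3 (+): stack=[12] mem=[0,0,0,0]
After op 4 (dup): stack=[12,12] mem=[0,0,0,0]
After op 5 (STO M1): stack=[12] mem=[0,12,0,0]
After op 6 (RCL M1): stack=[12,12] mem=[0,12,0,0]
After op 7 (push 7): stack=[12,12,7] mem=[0,12,0,0]
After op 8 (-): stack=[12,5] mem=[0,12,0,0]
After op 9 (/): stack=[2] mem=[0,12,0,0]
After op 10 (pop): stack=[empty] mem=[0,12,0,0]
After op 11 (push 11): stack=[11] mem=[0,12,0,0]
After op 12 (pop): stack=[empty] mem=[0,12,0,0]
After op 13 (push 10): stack=[10] mem=[0,12,0,0]

Answer: [10]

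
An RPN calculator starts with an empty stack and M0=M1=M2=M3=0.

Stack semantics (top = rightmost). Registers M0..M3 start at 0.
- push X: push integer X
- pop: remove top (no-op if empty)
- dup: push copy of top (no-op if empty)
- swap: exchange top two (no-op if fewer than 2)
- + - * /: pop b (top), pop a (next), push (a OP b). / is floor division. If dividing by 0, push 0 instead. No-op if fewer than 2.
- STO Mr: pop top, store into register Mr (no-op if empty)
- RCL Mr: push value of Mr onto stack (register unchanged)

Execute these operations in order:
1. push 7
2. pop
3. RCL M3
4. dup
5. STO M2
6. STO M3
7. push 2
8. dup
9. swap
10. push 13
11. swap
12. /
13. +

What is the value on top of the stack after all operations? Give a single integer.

Answer: 8

Derivation:
After op 1 (push 7): stack=[7] mem=[0,0,0,0]
After op 2 (pop): stack=[empty] mem=[0,0,0,0]
After op 3 (RCL M3): stack=[0] mem=[0,0,0,0]
After op 4 (dup): stack=[0,0] mem=[0,0,0,0]
After op 5 (STO M2): stack=[0] mem=[0,0,0,0]
After op 6 (STO M3): stack=[empty] mem=[0,0,0,0]
After op 7 (push 2): stack=[2] mem=[0,0,0,0]
After op 8 (dup): stack=[2,2] mem=[0,0,0,0]
After op 9 (swap): stack=[2,2] mem=[0,0,0,0]
After op 10 (push 13): stack=[2,2,13] mem=[0,0,0,0]
After op 11 (swap): stack=[2,13,2] mem=[0,0,0,0]
After op 12 (/): stack=[2,6] mem=[0,0,0,0]
After op 13 (+): stack=[8] mem=[0,0,0,0]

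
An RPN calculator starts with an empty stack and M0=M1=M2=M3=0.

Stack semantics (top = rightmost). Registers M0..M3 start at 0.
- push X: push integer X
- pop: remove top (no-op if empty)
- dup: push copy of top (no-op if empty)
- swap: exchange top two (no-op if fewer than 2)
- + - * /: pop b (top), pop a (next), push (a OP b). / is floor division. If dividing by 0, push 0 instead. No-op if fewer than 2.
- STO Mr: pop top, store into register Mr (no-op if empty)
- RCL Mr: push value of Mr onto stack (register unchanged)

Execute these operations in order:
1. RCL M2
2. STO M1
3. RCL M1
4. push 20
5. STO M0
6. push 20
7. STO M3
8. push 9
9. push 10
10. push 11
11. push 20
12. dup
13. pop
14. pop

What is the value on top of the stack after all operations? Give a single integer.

After op 1 (RCL M2): stack=[0] mem=[0,0,0,0]
After op 2 (STO M1): stack=[empty] mem=[0,0,0,0]
After op 3 (RCL M1): stack=[0] mem=[0,0,0,0]
After op 4 (push 20): stack=[0,20] mem=[0,0,0,0]
After op 5 (STO M0): stack=[0] mem=[20,0,0,0]
After op 6 (push 20): stack=[0,20] mem=[20,0,0,0]
After op 7 (STO M3): stack=[0] mem=[20,0,0,20]
After op 8 (push 9): stack=[0,9] mem=[20,0,0,20]
After op 9 (push 10): stack=[0,9,10] mem=[20,0,0,20]
After op 10 (push 11): stack=[0,9,10,11] mem=[20,0,0,20]
After op 11 (push 20): stack=[0,9,10,11,20] mem=[20,0,0,20]
After op 12 (dup): stack=[0,9,10,11,20,20] mem=[20,0,0,20]
After op 13 (pop): stack=[0,9,10,11,20] mem=[20,0,0,20]
After op 14 (pop): stack=[0,9,10,11] mem=[20,0,0,20]

Answer: 11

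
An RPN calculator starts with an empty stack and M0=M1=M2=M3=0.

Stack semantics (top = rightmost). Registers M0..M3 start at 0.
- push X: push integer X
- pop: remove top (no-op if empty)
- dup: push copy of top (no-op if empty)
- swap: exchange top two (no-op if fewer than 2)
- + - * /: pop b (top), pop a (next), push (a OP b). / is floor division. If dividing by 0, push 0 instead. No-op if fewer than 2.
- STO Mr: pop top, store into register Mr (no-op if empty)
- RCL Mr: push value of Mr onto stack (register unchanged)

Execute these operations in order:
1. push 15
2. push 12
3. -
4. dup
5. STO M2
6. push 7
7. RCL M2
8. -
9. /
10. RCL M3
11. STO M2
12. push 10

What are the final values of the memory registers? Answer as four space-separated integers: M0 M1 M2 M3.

Answer: 0 0 0 0

Derivation:
After op 1 (push 15): stack=[15] mem=[0,0,0,0]
After op 2 (push 12): stack=[15,12] mem=[0,0,0,0]
After op 3 (-): stack=[3] mem=[0,0,0,0]
After op 4 (dup): stack=[3,3] mem=[0,0,0,0]
After op 5 (STO M2): stack=[3] mem=[0,0,3,0]
After op 6 (push 7): stack=[3,7] mem=[0,0,3,0]
After op 7 (RCL M2): stack=[3,7,3] mem=[0,0,3,0]
After op 8 (-): stack=[3,4] mem=[0,0,3,0]
After op 9 (/): stack=[0] mem=[0,0,3,0]
After op 10 (RCL M3): stack=[0,0] mem=[0,0,3,0]
After op 11 (STO M2): stack=[0] mem=[0,0,0,0]
After op 12 (push 10): stack=[0,10] mem=[0,0,0,0]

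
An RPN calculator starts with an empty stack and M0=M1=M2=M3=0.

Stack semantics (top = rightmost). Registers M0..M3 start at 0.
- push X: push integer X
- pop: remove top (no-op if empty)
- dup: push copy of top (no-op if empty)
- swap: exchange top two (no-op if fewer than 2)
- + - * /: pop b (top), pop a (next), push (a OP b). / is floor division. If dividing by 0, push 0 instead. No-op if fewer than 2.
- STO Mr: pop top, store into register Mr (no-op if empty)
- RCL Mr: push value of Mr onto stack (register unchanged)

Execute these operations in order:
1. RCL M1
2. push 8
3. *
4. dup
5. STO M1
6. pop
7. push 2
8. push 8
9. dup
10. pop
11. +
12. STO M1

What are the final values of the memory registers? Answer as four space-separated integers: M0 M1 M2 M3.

Answer: 0 10 0 0

Derivation:
After op 1 (RCL M1): stack=[0] mem=[0,0,0,0]
After op 2 (push 8): stack=[0,8] mem=[0,0,0,0]
After op 3 (*): stack=[0] mem=[0,0,0,0]
After op 4 (dup): stack=[0,0] mem=[0,0,0,0]
After op 5 (STO M1): stack=[0] mem=[0,0,0,0]
After op 6 (pop): stack=[empty] mem=[0,0,0,0]
After op 7 (push 2): stack=[2] mem=[0,0,0,0]
After op 8 (push 8): stack=[2,8] mem=[0,0,0,0]
After op 9 (dup): stack=[2,8,8] mem=[0,0,0,0]
After op 10 (pop): stack=[2,8] mem=[0,0,0,0]
After op 11 (+): stack=[10] mem=[0,0,0,0]
After op 12 (STO M1): stack=[empty] mem=[0,10,0,0]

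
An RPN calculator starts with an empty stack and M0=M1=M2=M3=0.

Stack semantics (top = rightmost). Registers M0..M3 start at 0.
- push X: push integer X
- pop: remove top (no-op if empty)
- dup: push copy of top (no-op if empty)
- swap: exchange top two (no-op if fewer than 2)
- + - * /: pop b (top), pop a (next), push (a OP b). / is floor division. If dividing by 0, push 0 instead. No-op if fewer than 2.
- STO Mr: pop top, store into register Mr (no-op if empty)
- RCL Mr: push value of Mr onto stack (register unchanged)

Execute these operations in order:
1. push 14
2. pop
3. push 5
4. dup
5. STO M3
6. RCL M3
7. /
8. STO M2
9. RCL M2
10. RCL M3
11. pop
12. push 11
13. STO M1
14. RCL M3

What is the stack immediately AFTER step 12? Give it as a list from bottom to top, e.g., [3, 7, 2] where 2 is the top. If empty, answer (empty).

After op 1 (push 14): stack=[14] mem=[0,0,0,0]
After op 2 (pop): stack=[empty] mem=[0,0,0,0]
After op 3 (push 5): stack=[5] mem=[0,0,0,0]
After op 4 (dup): stack=[5,5] mem=[0,0,0,0]
After op 5 (STO M3): stack=[5] mem=[0,0,0,5]
After op 6 (RCL M3): stack=[5,5] mem=[0,0,0,5]
After op 7 (/): stack=[1] mem=[0,0,0,5]
After op 8 (STO M2): stack=[empty] mem=[0,0,1,5]
After op 9 (RCL M2): stack=[1] mem=[0,0,1,5]
After op 10 (RCL M3): stack=[1,5] mem=[0,0,1,5]
After op 11 (pop): stack=[1] mem=[0,0,1,5]
After op 12 (push 11): stack=[1,11] mem=[0,0,1,5]

[1, 11]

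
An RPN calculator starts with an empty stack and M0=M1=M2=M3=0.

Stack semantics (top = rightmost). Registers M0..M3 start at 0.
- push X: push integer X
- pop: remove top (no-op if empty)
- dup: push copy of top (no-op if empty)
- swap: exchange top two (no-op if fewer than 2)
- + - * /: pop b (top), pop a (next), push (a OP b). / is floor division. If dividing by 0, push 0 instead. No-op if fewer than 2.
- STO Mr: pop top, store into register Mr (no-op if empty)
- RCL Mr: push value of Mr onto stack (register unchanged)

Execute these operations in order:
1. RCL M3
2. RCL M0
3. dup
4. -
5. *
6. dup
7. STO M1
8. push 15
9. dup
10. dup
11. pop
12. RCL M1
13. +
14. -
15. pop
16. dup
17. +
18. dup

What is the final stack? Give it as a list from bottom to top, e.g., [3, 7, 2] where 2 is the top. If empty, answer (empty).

After op 1 (RCL M3): stack=[0] mem=[0,0,0,0]
After op 2 (RCL M0): stack=[0,0] mem=[0,0,0,0]
After op 3 (dup): stack=[0,0,0] mem=[0,0,0,0]
After op 4 (-): stack=[0,0] mem=[0,0,0,0]
After op 5 (*): stack=[0] mem=[0,0,0,0]
After op 6 (dup): stack=[0,0] mem=[0,0,0,0]
After op 7 (STO M1): stack=[0] mem=[0,0,0,0]
After op 8 (push 15): stack=[0,15] mem=[0,0,0,0]
After op 9 (dup): stack=[0,15,15] mem=[0,0,0,0]
After op 10 (dup): stack=[0,15,15,15] mem=[0,0,0,0]
After op 11 (pop): stack=[0,15,15] mem=[0,0,0,0]
After op 12 (RCL M1): stack=[0,15,15,0] mem=[0,0,0,0]
After op 13 (+): stack=[0,15,15] mem=[0,0,0,0]
After op 14 (-): stack=[0,0] mem=[0,0,0,0]
After op 15 (pop): stack=[0] mem=[0,0,0,0]
After op 16 (dup): stack=[0,0] mem=[0,0,0,0]
After op 17 (+): stack=[0] mem=[0,0,0,0]
After op 18 (dup): stack=[0,0] mem=[0,0,0,0]

Answer: [0, 0]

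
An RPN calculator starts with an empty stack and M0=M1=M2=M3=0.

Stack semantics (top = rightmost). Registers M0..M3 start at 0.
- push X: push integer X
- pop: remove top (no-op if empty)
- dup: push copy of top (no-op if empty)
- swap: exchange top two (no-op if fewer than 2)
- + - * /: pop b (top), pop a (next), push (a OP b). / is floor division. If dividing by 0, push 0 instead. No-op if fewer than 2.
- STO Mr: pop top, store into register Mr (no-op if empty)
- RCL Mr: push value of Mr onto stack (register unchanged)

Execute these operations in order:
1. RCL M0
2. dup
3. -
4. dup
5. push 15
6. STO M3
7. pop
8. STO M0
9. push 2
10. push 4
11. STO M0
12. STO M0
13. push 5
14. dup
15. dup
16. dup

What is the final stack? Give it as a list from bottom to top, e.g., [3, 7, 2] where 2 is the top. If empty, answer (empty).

Answer: [5, 5, 5, 5]

Derivation:
After op 1 (RCL M0): stack=[0] mem=[0,0,0,0]
After op 2 (dup): stack=[0,0] mem=[0,0,0,0]
After op 3 (-): stack=[0] mem=[0,0,0,0]
After op 4 (dup): stack=[0,0] mem=[0,0,0,0]
After op 5 (push 15): stack=[0,0,15] mem=[0,0,0,0]
After op 6 (STO M3): stack=[0,0] mem=[0,0,0,15]
After op 7 (pop): stack=[0] mem=[0,0,0,15]
After op 8 (STO M0): stack=[empty] mem=[0,0,0,15]
After op 9 (push 2): stack=[2] mem=[0,0,0,15]
After op 10 (push 4): stack=[2,4] mem=[0,0,0,15]
After op 11 (STO M0): stack=[2] mem=[4,0,0,15]
After op 12 (STO M0): stack=[empty] mem=[2,0,0,15]
After op 13 (push 5): stack=[5] mem=[2,0,0,15]
After op 14 (dup): stack=[5,5] mem=[2,0,0,15]
After op 15 (dup): stack=[5,5,5] mem=[2,0,0,15]
After op 16 (dup): stack=[5,5,5,5] mem=[2,0,0,15]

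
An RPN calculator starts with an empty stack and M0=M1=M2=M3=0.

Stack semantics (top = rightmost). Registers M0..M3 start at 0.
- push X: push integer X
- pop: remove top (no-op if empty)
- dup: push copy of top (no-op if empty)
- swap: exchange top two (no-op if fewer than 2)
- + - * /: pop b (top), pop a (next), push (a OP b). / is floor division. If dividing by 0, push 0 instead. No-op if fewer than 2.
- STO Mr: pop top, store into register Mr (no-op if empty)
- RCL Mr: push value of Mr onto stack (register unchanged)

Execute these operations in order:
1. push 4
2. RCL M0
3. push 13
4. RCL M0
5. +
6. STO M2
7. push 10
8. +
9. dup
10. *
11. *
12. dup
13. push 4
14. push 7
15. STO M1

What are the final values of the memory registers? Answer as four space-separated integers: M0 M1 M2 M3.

Answer: 0 7 13 0

Derivation:
After op 1 (push 4): stack=[4] mem=[0,0,0,0]
After op 2 (RCL M0): stack=[4,0] mem=[0,0,0,0]
After op 3 (push 13): stack=[4,0,13] mem=[0,0,0,0]
After op 4 (RCL M0): stack=[4,0,13,0] mem=[0,0,0,0]
After op 5 (+): stack=[4,0,13] mem=[0,0,0,0]
After op 6 (STO M2): stack=[4,0] mem=[0,0,13,0]
After op 7 (push 10): stack=[4,0,10] mem=[0,0,13,0]
After op 8 (+): stack=[4,10] mem=[0,0,13,0]
After op 9 (dup): stack=[4,10,10] mem=[0,0,13,0]
After op 10 (*): stack=[4,100] mem=[0,0,13,0]
After op 11 (*): stack=[400] mem=[0,0,13,0]
After op 12 (dup): stack=[400,400] mem=[0,0,13,0]
After op 13 (push 4): stack=[400,400,4] mem=[0,0,13,0]
After op 14 (push 7): stack=[400,400,4,7] mem=[0,0,13,0]
After op 15 (STO M1): stack=[400,400,4] mem=[0,7,13,0]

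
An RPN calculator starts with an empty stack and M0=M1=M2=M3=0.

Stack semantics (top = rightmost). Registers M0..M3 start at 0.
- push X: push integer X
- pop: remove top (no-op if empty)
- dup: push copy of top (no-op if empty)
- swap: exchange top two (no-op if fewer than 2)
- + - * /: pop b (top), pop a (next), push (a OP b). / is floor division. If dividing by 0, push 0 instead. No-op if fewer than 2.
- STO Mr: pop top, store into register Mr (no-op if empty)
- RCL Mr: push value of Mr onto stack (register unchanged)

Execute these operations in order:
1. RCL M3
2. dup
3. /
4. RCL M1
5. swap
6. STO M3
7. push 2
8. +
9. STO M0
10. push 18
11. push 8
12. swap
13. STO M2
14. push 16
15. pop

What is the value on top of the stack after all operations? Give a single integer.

Answer: 8

Derivation:
After op 1 (RCL M3): stack=[0] mem=[0,0,0,0]
After op 2 (dup): stack=[0,0] mem=[0,0,0,0]
After op 3 (/): stack=[0] mem=[0,0,0,0]
After op 4 (RCL M1): stack=[0,0] mem=[0,0,0,0]
After op 5 (swap): stack=[0,0] mem=[0,0,0,0]
After op 6 (STO M3): stack=[0] mem=[0,0,0,0]
After op 7 (push 2): stack=[0,2] mem=[0,0,0,0]
After op 8 (+): stack=[2] mem=[0,0,0,0]
After op 9 (STO M0): stack=[empty] mem=[2,0,0,0]
After op 10 (push 18): stack=[18] mem=[2,0,0,0]
After op 11 (push 8): stack=[18,8] mem=[2,0,0,0]
After op 12 (swap): stack=[8,18] mem=[2,0,0,0]
After op 13 (STO M2): stack=[8] mem=[2,0,18,0]
After op 14 (push 16): stack=[8,16] mem=[2,0,18,0]
After op 15 (pop): stack=[8] mem=[2,0,18,0]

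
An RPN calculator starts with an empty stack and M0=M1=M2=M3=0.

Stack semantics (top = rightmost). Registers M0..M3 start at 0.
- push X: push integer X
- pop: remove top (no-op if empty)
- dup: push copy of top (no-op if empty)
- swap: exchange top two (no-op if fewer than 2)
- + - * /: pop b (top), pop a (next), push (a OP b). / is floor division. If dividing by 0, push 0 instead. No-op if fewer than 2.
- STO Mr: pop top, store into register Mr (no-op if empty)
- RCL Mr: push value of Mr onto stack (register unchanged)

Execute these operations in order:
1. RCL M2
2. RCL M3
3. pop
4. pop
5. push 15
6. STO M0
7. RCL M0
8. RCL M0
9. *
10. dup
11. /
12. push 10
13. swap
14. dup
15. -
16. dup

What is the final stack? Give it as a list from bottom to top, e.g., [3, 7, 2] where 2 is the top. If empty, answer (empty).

After op 1 (RCL M2): stack=[0] mem=[0,0,0,0]
After op 2 (RCL M3): stack=[0,0] mem=[0,0,0,0]
After op 3 (pop): stack=[0] mem=[0,0,0,0]
After op 4 (pop): stack=[empty] mem=[0,0,0,0]
After op 5 (push 15): stack=[15] mem=[0,0,0,0]
After op 6 (STO M0): stack=[empty] mem=[15,0,0,0]
After op 7 (RCL M0): stack=[15] mem=[15,0,0,0]
After op 8 (RCL M0): stack=[15,15] mem=[15,0,0,0]
After op 9 (*): stack=[225] mem=[15,0,0,0]
After op 10 (dup): stack=[225,225] mem=[15,0,0,0]
After op 11 (/): stack=[1] mem=[15,0,0,0]
After op 12 (push 10): stack=[1,10] mem=[15,0,0,0]
After op 13 (swap): stack=[10,1] mem=[15,0,0,0]
After op 14 (dup): stack=[10,1,1] mem=[15,0,0,0]
After op 15 (-): stack=[10,0] mem=[15,0,0,0]
After op 16 (dup): stack=[10,0,0] mem=[15,0,0,0]

Answer: [10, 0, 0]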